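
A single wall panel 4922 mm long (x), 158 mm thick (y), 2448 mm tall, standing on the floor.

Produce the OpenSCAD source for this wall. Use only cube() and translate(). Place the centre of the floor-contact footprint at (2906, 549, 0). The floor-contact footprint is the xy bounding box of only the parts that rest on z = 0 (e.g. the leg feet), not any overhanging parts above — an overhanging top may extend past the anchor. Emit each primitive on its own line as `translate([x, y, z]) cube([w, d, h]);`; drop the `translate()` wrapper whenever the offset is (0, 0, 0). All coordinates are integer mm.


translate([445, 470, 0]) cube([4922, 158, 2448]);


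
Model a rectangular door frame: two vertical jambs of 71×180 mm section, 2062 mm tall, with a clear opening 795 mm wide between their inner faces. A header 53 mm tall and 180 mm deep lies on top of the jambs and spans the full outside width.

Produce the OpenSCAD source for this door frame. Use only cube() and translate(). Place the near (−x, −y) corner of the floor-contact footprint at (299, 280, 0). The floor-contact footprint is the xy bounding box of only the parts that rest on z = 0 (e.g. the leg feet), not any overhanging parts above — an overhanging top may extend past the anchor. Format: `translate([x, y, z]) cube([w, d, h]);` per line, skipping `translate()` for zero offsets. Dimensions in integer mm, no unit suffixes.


translate([299, 280, 0]) cube([71, 180, 2062]);
translate([1165, 280, 0]) cube([71, 180, 2062]);
translate([299, 280, 2062]) cube([937, 180, 53]);


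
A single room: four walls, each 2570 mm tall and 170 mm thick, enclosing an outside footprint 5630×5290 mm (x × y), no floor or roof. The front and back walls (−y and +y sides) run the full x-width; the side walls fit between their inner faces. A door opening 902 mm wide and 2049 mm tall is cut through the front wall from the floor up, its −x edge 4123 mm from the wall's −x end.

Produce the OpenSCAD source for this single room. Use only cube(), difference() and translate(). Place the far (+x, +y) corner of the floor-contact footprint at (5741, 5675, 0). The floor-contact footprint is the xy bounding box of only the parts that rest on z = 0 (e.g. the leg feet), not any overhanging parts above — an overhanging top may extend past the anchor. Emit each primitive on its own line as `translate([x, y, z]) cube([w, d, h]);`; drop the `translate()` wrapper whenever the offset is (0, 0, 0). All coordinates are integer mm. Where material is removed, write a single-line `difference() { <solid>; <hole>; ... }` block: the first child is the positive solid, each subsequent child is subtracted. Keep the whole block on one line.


difference() { translate([111, 385, 0]) cube([5630, 170, 2570]); translate([4234, 385, 0]) cube([902, 170, 2049]); }
translate([111, 5505, 0]) cube([5630, 170, 2570]);
translate([111, 555, 0]) cube([170, 4950, 2570]);
translate([5571, 555, 0]) cube([170, 4950, 2570]);


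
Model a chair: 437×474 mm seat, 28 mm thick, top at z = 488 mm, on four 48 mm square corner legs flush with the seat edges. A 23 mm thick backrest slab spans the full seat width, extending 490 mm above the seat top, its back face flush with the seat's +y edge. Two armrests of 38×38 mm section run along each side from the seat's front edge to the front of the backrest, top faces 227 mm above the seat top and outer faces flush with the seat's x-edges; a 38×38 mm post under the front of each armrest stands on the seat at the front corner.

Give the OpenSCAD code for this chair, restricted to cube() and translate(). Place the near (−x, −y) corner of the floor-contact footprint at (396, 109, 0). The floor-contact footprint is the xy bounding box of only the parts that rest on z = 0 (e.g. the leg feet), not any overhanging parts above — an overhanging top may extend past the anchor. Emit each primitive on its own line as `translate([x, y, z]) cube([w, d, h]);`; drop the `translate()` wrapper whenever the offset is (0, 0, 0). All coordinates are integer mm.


translate([396, 109, 460]) cube([437, 474, 28]);
translate([396, 109, 0]) cube([48, 48, 460]);
translate([785, 109, 0]) cube([48, 48, 460]);
translate([396, 535, 0]) cube([48, 48, 460]);
translate([785, 535, 0]) cube([48, 48, 460]);
translate([396, 560, 488]) cube([437, 23, 490]);
translate([396, 109, 677]) cube([38, 451, 38]);
translate([795, 109, 677]) cube([38, 451, 38]);
translate([396, 109, 488]) cube([38, 38, 189]);
translate([795, 109, 488]) cube([38, 38, 189]);


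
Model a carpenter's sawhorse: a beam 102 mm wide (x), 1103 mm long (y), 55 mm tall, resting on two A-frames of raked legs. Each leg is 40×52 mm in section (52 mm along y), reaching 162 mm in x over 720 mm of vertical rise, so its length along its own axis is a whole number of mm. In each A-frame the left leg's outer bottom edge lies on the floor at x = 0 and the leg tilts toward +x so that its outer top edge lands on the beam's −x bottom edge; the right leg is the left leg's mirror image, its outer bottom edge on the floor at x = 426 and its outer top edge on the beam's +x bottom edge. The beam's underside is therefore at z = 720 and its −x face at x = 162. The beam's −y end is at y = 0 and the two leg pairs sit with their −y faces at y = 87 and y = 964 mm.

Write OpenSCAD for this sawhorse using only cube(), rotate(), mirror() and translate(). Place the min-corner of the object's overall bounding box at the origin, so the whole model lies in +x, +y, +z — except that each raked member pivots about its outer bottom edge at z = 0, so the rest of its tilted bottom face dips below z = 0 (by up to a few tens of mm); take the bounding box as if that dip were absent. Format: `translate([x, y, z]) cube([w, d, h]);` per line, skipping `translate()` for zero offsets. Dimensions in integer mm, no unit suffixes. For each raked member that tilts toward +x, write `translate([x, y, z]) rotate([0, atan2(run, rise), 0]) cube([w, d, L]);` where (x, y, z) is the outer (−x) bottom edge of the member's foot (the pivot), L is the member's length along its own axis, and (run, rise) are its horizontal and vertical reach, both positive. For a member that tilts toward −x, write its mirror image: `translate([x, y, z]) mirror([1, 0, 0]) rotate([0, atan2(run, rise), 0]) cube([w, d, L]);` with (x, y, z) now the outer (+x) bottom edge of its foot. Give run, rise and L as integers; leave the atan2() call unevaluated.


// leg length = √(162² + 720²) = 738
// right-leg outer foot x = 2·162 + 102 = 426
// beam min-corner = (162, 0, 720)
translate([162, 0, 720]) cube([102, 1103, 55]);
translate([0, 87, 0]) rotate([0, atan2(162, 720), 0]) cube([40, 52, 738]);
translate([426, 87, 0]) mirror([1, 0, 0]) rotate([0, atan2(162, 720), 0]) cube([40, 52, 738]);
translate([0, 964, 0]) rotate([0, atan2(162, 720), 0]) cube([40, 52, 738]);
translate([426, 964, 0]) mirror([1, 0, 0]) rotate([0, atan2(162, 720), 0]) cube([40, 52, 738]);


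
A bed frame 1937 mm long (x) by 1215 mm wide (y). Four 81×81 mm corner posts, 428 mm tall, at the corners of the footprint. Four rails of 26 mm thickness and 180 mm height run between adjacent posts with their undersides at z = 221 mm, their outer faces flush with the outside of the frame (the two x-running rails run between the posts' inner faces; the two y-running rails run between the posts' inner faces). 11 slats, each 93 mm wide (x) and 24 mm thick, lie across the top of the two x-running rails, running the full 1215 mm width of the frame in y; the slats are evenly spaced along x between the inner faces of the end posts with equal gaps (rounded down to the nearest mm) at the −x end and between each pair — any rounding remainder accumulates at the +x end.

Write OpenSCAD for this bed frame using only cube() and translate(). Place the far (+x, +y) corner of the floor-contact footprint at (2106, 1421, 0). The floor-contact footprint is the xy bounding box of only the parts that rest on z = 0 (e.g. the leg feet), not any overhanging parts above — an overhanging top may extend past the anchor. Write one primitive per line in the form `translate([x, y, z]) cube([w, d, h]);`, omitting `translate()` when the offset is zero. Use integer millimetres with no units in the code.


// slat z = rail_z + rail_h = 221 + 180 = 401
// slat gap = ⌊(1775 − 11·93) / 12⌋ = 62
translate([169, 206, 0]) cube([81, 81, 428]);
translate([169, 1340, 0]) cube([81, 81, 428]);
translate([2025, 206, 0]) cube([81, 81, 428]);
translate([2025, 1340, 0]) cube([81, 81, 428]);
translate([250, 206, 221]) cube([1775, 26, 180]);
translate([250, 1395, 221]) cube([1775, 26, 180]);
translate([169, 287, 221]) cube([26, 1053, 180]);
translate([2080, 287, 221]) cube([26, 1053, 180]);
translate([312, 206, 401]) cube([93, 1215, 24]);
translate([467, 206, 401]) cube([93, 1215, 24]);
translate([622, 206, 401]) cube([93, 1215, 24]);
translate([777, 206, 401]) cube([93, 1215, 24]);
translate([932, 206, 401]) cube([93, 1215, 24]);
translate([1087, 206, 401]) cube([93, 1215, 24]);
translate([1242, 206, 401]) cube([93, 1215, 24]);
translate([1397, 206, 401]) cube([93, 1215, 24]);
translate([1552, 206, 401]) cube([93, 1215, 24]);
translate([1707, 206, 401]) cube([93, 1215, 24]);
translate([1862, 206, 401]) cube([93, 1215, 24]);


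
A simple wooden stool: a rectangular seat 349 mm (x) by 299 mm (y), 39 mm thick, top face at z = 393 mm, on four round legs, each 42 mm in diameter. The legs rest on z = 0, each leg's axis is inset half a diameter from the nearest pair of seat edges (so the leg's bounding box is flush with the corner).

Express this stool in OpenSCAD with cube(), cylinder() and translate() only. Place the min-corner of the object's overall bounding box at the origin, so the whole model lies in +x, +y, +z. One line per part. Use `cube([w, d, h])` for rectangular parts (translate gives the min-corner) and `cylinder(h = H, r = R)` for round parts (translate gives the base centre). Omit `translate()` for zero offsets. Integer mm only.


translate([0, 0, 354]) cube([349, 299, 39]);
translate([21, 21, 0]) cylinder(h = 354, r = 21);
translate([328, 21, 0]) cylinder(h = 354, r = 21);
translate([21, 278, 0]) cylinder(h = 354, r = 21);
translate([328, 278, 0]) cylinder(h = 354, r = 21);


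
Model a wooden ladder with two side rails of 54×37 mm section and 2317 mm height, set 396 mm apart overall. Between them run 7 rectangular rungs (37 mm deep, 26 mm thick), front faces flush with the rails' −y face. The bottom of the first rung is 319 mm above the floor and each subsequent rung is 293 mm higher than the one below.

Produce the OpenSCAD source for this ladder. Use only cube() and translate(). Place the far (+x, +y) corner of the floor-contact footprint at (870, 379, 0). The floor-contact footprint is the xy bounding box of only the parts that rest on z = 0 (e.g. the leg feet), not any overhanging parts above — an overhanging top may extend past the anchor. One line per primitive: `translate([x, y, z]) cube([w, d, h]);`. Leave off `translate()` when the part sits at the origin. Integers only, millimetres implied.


translate([474, 342, 0]) cube([54, 37, 2317]);
translate([816, 342, 0]) cube([54, 37, 2317]);
translate([528, 342, 319]) cube([288, 37, 26]);
translate([528, 342, 612]) cube([288, 37, 26]);
translate([528, 342, 905]) cube([288, 37, 26]);
translate([528, 342, 1198]) cube([288, 37, 26]);
translate([528, 342, 1491]) cube([288, 37, 26]);
translate([528, 342, 1784]) cube([288, 37, 26]);
translate([528, 342, 2077]) cube([288, 37, 26]);


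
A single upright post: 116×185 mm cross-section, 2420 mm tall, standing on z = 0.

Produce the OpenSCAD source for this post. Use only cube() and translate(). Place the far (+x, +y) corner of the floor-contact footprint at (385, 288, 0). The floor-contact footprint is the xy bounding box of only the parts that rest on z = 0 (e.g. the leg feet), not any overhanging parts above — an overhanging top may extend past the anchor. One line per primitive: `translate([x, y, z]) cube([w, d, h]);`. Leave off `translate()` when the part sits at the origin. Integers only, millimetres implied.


translate([269, 103, 0]) cube([116, 185, 2420]);


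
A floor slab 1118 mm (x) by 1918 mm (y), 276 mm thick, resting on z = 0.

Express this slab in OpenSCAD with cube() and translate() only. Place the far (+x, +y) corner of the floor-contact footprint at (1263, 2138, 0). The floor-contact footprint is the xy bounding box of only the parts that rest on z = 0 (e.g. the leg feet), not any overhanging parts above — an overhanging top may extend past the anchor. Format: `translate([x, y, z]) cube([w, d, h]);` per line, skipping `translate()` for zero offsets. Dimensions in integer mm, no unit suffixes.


translate([145, 220, 0]) cube([1118, 1918, 276]);


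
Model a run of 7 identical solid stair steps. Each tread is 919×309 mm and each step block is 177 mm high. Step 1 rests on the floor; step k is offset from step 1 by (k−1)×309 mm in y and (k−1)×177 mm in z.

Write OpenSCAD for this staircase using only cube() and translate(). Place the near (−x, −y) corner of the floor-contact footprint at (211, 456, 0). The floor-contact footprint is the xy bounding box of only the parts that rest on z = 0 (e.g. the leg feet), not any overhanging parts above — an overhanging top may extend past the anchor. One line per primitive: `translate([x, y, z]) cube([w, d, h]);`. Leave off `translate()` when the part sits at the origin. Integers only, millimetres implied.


translate([211, 456, 0]) cube([919, 309, 177]);
translate([211, 765, 177]) cube([919, 309, 177]);
translate([211, 1074, 354]) cube([919, 309, 177]);
translate([211, 1383, 531]) cube([919, 309, 177]);
translate([211, 1692, 708]) cube([919, 309, 177]);
translate([211, 2001, 885]) cube([919, 309, 177]);
translate([211, 2310, 1062]) cube([919, 309, 177]);


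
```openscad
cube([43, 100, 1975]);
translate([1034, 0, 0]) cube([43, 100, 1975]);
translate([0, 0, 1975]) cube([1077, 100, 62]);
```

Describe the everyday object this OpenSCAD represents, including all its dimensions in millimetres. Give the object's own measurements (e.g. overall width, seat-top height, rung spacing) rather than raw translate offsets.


A door frame. The clear opening is 991 mm wide and 1975 mm high. Two 43 mm wide jambs, 100 mm deep, stand either side of the opening from the floor to the top of the opening. A 62 mm thick head sits across the top of both jambs, spanning the full outside width of the frame.


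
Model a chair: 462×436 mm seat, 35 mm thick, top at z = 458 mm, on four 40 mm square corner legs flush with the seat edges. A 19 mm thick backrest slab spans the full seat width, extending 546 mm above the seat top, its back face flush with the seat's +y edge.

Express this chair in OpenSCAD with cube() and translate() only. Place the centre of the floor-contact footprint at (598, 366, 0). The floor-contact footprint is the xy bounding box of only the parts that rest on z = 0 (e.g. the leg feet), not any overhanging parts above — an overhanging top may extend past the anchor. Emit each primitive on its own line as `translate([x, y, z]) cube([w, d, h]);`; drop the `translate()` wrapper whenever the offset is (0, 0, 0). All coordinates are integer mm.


translate([367, 148, 423]) cube([462, 436, 35]);
translate([367, 148, 0]) cube([40, 40, 423]);
translate([789, 148, 0]) cube([40, 40, 423]);
translate([367, 544, 0]) cube([40, 40, 423]);
translate([789, 544, 0]) cube([40, 40, 423]);
translate([367, 565, 458]) cube([462, 19, 546]);


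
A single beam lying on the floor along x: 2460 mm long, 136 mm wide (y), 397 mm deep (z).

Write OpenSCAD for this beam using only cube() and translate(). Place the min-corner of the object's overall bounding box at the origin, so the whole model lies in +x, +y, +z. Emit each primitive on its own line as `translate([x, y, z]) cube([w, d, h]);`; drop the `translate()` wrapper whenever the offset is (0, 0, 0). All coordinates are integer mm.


cube([2460, 136, 397]);


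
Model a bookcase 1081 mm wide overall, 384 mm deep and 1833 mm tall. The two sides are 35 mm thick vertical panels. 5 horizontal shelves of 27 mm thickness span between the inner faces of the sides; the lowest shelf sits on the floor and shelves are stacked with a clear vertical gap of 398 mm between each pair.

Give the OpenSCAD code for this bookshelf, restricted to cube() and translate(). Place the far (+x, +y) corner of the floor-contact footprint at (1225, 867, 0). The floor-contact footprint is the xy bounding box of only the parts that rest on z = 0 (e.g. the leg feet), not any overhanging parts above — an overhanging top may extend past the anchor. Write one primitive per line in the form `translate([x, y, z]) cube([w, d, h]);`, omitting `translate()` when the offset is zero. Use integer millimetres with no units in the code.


translate([144, 483, 0]) cube([35, 384, 1833]);
translate([1190, 483, 0]) cube([35, 384, 1833]);
translate([179, 483, 0]) cube([1011, 384, 27]);
translate([179, 483, 425]) cube([1011, 384, 27]);
translate([179, 483, 850]) cube([1011, 384, 27]);
translate([179, 483, 1275]) cube([1011, 384, 27]);
translate([179, 483, 1700]) cube([1011, 384, 27]);


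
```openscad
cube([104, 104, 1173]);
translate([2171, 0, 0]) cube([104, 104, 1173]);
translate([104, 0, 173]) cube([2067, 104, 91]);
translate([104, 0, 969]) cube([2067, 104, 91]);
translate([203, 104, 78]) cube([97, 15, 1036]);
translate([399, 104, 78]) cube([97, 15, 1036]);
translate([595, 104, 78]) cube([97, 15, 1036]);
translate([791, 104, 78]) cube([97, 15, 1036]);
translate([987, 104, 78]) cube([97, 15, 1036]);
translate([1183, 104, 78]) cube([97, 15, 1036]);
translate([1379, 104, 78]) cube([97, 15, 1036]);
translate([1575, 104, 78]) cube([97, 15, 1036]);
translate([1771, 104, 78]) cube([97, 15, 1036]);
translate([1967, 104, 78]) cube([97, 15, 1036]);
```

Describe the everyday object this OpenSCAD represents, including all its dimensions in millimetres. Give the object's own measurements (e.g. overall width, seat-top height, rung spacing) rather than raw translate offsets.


A fence section. Two 104×104 mm posts, 1173 mm tall, stand on the floor with a clear span of 2067 mm between their inner faces. Two horizontal rails of 104×91 mm section span the gap between the posts with their undersides at z = 173 mm and z = 969 mm, flush with the posts' −y face. 10 pickets, each 97 mm wide, 15 mm thick and 1036 mm tall, are fixed to the +y face of the rails with their bottoms at z = 78 mm, spaced across the span with a 99 mm gap after the −x post and between neighbouring pickets, with 107 mm left before the +x post.


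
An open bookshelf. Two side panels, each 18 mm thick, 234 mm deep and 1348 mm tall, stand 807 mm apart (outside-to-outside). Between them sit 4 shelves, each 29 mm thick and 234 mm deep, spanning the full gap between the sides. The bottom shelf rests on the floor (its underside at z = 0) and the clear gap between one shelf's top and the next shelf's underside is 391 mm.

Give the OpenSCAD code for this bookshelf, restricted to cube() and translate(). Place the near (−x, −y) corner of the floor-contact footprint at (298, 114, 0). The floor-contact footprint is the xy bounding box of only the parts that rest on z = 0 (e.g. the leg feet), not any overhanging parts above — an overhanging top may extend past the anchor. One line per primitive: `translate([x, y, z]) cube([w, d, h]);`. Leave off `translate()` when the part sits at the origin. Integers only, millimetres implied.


translate([298, 114, 0]) cube([18, 234, 1348]);
translate([1087, 114, 0]) cube([18, 234, 1348]);
translate([316, 114, 0]) cube([771, 234, 29]);
translate([316, 114, 420]) cube([771, 234, 29]);
translate([316, 114, 840]) cube([771, 234, 29]);
translate([316, 114, 1260]) cube([771, 234, 29]);


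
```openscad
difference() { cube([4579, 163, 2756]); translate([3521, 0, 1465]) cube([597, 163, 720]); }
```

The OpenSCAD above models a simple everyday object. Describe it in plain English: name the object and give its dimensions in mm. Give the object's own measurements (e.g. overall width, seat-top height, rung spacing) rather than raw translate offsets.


A wall 4579 mm long (x), 163 mm thick (y), 2756 mm tall, with a rectangular window opening cut through it. The opening is 597 mm wide and 720 mm tall; its sill is at z = 1465 mm and its near (−x) edge is 3521 mm from the wall's −x end. The opening passes through the full wall thickness.


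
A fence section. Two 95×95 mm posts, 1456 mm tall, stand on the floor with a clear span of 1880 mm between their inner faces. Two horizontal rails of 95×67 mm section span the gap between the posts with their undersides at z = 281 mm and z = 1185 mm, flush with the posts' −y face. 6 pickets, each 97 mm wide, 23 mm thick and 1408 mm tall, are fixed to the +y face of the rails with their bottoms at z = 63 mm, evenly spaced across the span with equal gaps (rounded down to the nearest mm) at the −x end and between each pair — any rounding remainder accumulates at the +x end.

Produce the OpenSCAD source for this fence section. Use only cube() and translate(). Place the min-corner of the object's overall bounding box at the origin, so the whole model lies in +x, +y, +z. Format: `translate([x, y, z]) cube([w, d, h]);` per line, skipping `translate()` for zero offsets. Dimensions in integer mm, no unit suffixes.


cube([95, 95, 1456]);
translate([1975, 0, 0]) cube([95, 95, 1456]);
translate([95, 0, 281]) cube([1880, 95, 67]);
translate([95, 0, 1185]) cube([1880, 95, 67]);
translate([280, 95, 63]) cube([97, 23, 1408]);
translate([562, 95, 63]) cube([97, 23, 1408]);
translate([844, 95, 63]) cube([97, 23, 1408]);
translate([1126, 95, 63]) cube([97, 23, 1408]);
translate([1408, 95, 63]) cube([97, 23, 1408]);
translate([1690, 95, 63]) cube([97, 23, 1408]);


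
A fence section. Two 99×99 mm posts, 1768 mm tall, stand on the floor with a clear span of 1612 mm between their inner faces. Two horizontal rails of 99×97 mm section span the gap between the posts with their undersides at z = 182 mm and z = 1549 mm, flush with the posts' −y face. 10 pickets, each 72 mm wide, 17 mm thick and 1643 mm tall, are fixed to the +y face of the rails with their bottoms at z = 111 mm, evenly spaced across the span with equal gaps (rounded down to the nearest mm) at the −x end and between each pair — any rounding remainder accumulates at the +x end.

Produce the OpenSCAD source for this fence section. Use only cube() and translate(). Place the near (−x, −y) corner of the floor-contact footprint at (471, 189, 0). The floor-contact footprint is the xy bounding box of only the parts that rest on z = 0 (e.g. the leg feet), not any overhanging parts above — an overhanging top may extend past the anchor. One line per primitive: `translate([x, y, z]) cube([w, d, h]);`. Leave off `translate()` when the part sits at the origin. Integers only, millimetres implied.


translate([471, 189, 0]) cube([99, 99, 1768]);
translate([2182, 189, 0]) cube([99, 99, 1768]);
translate([570, 189, 182]) cube([1612, 99, 97]);
translate([570, 189, 1549]) cube([1612, 99, 97]);
translate([651, 288, 111]) cube([72, 17, 1643]);
translate([804, 288, 111]) cube([72, 17, 1643]);
translate([957, 288, 111]) cube([72, 17, 1643]);
translate([1110, 288, 111]) cube([72, 17, 1643]);
translate([1263, 288, 111]) cube([72, 17, 1643]);
translate([1416, 288, 111]) cube([72, 17, 1643]);
translate([1569, 288, 111]) cube([72, 17, 1643]);
translate([1722, 288, 111]) cube([72, 17, 1643]);
translate([1875, 288, 111]) cube([72, 17, 1643]);
translate([2028, 288, 111]) cube([72, 17, 1643]);


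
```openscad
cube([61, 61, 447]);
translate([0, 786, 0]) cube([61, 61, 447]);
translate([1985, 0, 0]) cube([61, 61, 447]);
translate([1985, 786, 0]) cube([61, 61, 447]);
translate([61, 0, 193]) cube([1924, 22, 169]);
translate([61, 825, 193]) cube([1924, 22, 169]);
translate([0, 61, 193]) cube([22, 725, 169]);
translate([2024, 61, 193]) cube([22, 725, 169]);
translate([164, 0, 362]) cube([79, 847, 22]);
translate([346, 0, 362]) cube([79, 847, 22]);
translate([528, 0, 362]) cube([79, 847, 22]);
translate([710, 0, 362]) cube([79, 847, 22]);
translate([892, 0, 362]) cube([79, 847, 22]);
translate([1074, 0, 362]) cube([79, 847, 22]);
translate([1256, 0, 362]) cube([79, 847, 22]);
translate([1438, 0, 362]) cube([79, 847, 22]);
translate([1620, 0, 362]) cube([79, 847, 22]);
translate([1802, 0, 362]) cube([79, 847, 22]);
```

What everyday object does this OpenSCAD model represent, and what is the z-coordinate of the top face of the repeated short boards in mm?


A bed frame. The slat-top height is 384 mm.

Four posts, four rails, and a row of slats — a bed frame. Slats sit on the rails at z = 193 + 169 = 362; with slat thickness 22, the top is 384 mm.


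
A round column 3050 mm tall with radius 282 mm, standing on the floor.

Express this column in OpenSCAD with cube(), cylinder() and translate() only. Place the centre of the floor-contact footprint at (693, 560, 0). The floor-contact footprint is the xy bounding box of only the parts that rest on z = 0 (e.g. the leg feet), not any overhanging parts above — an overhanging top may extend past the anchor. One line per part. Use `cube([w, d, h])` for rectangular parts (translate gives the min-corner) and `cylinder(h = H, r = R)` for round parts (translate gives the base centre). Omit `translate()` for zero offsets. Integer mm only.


translate([693, 560, 0]) cylinder(h = 3050, r = 282);


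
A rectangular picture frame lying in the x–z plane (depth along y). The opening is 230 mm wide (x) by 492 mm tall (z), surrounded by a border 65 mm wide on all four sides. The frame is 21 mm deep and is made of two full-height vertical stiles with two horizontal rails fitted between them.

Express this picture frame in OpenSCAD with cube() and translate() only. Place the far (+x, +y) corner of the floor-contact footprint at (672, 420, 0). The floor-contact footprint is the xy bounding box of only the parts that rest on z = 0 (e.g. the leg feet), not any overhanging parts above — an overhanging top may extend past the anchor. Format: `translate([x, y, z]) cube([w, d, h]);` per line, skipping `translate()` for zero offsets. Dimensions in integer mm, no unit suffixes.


translate([312, 399, 0]) cube([65, 21, 622]);
translate([607, 399, 0]) cube([65, 21, 622]);
translate([377, 399, 0]) cube([230, 21, 65]);
translate([377, 399, 557]) cube([230, 21, 65]);


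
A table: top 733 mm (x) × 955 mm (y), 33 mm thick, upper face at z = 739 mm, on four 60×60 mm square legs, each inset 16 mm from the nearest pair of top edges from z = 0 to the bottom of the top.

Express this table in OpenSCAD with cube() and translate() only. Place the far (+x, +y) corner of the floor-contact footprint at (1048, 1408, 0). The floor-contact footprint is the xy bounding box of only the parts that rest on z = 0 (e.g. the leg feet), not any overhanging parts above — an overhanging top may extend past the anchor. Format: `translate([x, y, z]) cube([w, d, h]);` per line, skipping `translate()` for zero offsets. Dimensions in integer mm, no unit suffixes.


// leg_h = 739 - 33 = 706
translate([331, 469, 706]) cube([733, 955, 33]);
translate([347, 485, 0]) cube([60, 60, 706]);
translate([988, 485, 0]) cube([60, 60, 706]);
translate([347, 1348, 0]) cube([60, 60, 706]);
translate([988, 1348, 0]) cube([60, 60, 706]);


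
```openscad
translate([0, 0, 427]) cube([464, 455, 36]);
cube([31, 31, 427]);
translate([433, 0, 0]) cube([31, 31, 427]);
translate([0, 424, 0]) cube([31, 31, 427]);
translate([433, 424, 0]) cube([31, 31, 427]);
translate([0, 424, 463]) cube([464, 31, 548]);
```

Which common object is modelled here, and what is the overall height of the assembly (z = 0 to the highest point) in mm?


A chair. The overall height is 1011 mm.

A slab on four corner posts with a tall panel at the back — a chair. The seat slab sits at z = 427 with thickness 36, and the 548 mm backrest starts at the seat top, so the overall height is 427 + 36 + 548 = 1011 mm.


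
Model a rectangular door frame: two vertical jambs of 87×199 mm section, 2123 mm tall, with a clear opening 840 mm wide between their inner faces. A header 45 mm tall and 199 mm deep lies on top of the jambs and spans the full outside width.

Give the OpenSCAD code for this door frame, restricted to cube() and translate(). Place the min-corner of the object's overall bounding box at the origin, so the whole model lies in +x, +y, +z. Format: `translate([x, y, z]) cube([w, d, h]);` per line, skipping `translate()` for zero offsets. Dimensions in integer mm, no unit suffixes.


cube([87, 199, 2123]);
translate([927, 0, 0]) cube([87, 199, 2123]);
translate([0, 0, 2123]) cube([1014, 199, 45]);


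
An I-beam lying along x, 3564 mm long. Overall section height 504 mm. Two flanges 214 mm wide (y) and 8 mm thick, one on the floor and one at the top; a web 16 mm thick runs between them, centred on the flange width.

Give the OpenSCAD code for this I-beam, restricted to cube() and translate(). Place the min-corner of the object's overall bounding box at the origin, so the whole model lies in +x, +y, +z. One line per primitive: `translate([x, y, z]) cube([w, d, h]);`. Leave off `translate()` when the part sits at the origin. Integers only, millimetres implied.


cube([3564, 214, 8]);
translate([0, 99, 8]) cube([3564, 16, 488]);
translate([0, 0, 496]) cube([3564, 214, 8]);


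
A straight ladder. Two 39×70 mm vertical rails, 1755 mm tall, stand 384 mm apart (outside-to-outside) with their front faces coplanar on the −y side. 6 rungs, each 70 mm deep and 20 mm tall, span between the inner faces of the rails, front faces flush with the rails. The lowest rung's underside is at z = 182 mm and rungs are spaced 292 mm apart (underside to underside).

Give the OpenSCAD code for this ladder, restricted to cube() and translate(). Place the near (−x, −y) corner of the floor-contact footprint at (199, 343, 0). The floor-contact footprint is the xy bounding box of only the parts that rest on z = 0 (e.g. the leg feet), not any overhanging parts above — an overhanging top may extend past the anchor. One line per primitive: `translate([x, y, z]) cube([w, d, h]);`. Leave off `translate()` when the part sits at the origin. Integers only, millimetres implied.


translate([199, 343, 0]) cube([39, 70, 1755]);
translate([544, 343, 0]) cube([39, 70, 1755]);
translate([238, 343, 182]) cube([306, 70, 20]);
translate([238, 343, 474]) cube([306, 70, 20]);
translate([238, 343, 766]) cube([306, 70, 20]);
translate([238, 343, 1058]) cube([306, 70, 20]);
translate([238, 343, 1350]) cube([306, 70, 20]);
translate([238, 343, 1642]) cube([306, 70, 20]);


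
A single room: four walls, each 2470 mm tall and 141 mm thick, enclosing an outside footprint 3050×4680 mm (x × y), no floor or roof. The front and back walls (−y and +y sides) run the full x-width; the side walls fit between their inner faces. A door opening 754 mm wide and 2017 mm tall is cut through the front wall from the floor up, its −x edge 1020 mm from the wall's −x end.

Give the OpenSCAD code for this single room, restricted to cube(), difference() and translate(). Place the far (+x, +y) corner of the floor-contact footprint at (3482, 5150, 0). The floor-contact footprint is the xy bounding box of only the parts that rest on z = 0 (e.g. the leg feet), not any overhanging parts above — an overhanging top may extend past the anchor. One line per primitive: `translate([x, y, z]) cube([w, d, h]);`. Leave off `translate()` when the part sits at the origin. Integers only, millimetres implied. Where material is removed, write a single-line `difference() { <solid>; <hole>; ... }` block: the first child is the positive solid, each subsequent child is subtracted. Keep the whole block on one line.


difference() { translate([432, 470, 0]) cube([3050, 141, 2470]); translate([1452, 470, 0]) cube([754, 141, 2017]); }
translate([432, 5009, 0]) cube([3050, 141, 2470]);
translate([432, 611, 0]) cube([141, 4398, 2470]);
translate([3341, 611, 0]) cube([141, 4398, 2470]);


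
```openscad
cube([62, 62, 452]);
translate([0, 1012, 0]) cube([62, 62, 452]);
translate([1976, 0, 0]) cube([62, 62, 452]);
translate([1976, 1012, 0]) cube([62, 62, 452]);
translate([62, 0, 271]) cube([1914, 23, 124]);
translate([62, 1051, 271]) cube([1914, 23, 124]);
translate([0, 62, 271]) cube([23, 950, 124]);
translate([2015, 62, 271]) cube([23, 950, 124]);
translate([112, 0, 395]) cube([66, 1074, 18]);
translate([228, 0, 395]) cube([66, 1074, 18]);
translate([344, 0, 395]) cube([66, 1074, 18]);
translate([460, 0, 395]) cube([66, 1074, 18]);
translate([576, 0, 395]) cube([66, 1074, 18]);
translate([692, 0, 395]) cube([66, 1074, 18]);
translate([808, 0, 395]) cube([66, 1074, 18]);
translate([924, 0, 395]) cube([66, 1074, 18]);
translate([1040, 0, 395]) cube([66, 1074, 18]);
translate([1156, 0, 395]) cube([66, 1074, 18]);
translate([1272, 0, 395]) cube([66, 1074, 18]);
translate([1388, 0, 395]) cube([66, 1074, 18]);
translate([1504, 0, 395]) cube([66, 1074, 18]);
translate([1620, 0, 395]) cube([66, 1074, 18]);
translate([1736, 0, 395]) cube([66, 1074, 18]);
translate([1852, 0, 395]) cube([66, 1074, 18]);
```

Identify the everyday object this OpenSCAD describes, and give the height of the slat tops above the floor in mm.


A bed frame. The slat-top height is 413 mm.

Four posts, four rails, and a row of slats — a bed frame. Slats sit on the rails at z = 271 + 124 = 395; with slat thickness 18, the top is 413 mm.


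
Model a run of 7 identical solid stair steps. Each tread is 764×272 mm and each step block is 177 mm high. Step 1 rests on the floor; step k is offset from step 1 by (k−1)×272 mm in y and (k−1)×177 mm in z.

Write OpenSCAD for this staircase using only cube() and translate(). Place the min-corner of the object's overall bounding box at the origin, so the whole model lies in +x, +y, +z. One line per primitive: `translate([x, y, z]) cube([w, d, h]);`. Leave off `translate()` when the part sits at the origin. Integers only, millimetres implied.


cube([764, 272, 177]);
translate([0, 272, 177]) cube([764, 272, 177]);
translate([0, 544, 354]) cube([764, 272, 177]);
translate([0, 816, 531]) cube([764, 272, 177]);
translate([0, 1088, 708]) cube([764, 272, 177]);
translate([0, 1360, 885]) cube([764, 272, 177]);
translate([0, 1632, 1062]) cube([764, 272, 177]);


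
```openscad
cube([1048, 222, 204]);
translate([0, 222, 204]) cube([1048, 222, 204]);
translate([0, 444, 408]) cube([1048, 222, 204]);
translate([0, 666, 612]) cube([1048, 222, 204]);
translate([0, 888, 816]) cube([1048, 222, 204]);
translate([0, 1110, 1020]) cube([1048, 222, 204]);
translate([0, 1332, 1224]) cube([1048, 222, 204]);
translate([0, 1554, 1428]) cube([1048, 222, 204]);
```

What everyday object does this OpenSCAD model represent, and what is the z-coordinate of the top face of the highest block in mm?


A staircase. The total rise is 1632 mm.

8 identical blocks, each offset up and back from the previous — a staircase. Each step is 204 mm tall and there are 8 of them, so the total rise is 8 × 204 = 1632 mm.


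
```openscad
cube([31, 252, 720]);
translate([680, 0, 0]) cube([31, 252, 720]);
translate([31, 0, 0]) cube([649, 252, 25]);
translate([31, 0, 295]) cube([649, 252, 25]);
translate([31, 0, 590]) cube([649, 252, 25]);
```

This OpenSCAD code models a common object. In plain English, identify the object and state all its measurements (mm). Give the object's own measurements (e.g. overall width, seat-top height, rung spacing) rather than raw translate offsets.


An open bookshelf. Two side panels, each 31 mm thick, 252 mm deep and 720 mm tall, stand 711 mm apart (outside-to-outside). Between them sit 3 shelves, each 25 mm thick and 252 mm deep, spanning the full gap between the sides. The bottom shelf rests on the floor (its underside at z = 0) and the clear gap between one shelf's top and the next shelf's underside is 270 mm.


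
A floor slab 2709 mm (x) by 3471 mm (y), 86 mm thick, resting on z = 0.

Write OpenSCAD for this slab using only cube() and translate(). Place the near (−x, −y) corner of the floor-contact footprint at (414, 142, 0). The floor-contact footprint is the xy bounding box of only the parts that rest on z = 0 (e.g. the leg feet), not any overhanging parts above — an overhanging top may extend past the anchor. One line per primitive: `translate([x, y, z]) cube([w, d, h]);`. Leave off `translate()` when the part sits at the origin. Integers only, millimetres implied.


translate([414, 142, 0]) cube([2709, 3471, 86]);


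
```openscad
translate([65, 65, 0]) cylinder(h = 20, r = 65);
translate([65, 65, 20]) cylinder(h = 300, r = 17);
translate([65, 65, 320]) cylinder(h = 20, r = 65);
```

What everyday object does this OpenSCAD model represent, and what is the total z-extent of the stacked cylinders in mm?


A spool. The overall height is 340 mm.

Three coaxial cylinders, large–small–large — a spool. Two 20 mm flanges and a 300 mm core give 20 + 300 + 20 = 340 mm.


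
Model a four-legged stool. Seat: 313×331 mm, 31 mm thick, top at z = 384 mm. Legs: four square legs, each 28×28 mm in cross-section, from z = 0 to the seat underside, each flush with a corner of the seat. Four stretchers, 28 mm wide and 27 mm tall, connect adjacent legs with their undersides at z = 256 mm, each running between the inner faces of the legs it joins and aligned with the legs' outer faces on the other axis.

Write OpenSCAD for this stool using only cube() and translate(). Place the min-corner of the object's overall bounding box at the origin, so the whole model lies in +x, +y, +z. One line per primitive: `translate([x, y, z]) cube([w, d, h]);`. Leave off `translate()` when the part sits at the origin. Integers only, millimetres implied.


translate([0, 0, 353]) cube([313, 331, 31]);
cube([28, 28, 353]);
translate([285, 0, 0]) cube([28, 28, 353]);
translate([0, 303, 0]) cube([28, 28, 353]);
translate([285, 303, 0]) cube([28, 28, 353]);
translate([28, 0, 256]) cube([257, 28, 27]);
translate([28, 303, 256]) cube([257, 28, 27]);
translate([0, 28, 256]) cube([28, 275, 27]);
translate([285, 28, 256]) cube([28, 275, 27]);


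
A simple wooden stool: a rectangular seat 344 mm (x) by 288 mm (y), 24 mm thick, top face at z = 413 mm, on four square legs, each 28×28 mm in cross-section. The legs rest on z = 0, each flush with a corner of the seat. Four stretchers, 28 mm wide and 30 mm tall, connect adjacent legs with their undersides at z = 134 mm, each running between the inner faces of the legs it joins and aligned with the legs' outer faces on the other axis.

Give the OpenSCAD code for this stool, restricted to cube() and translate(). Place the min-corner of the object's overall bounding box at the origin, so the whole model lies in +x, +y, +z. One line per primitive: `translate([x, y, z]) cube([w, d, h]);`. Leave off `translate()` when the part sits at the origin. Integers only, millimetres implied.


// leg_h = 413 - 24 = 389
// stretcher span = 344 - 2*28 = 288
translate([0, 0, 389]) cube([344, 288, 24]);
cube([28, 28, 389]);
translate([316, 0, 0]) cube([28, 28, 389]);
translate([0, 260, 0]) cube([28, 28, 389]);
translate([316, 260, 0]) cube([28, 28, 389]);
translate([28, 0, 134]) cube([288, 28, 30]);
translate([28, 260, 134]) cube([288, 28, 30]);
translate([0, 28, 134]) cube([28, 232, 30]);
translate([316, 28, 134]) cube([28, 232, 30]);


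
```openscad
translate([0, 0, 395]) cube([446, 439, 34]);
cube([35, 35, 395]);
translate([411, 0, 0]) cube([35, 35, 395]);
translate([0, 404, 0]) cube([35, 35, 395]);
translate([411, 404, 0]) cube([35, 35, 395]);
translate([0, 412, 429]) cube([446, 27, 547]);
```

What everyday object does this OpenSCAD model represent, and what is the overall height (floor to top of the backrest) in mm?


A chair. The overall height is 976 mm.

A slab on four corner posts with a tall panel at the back — a chair. The seat slab sits at z = 395 with thickness 34, and the 547 mm backrest starts at the seat top, so the overall height is 395 + 34 + 547 = 976 mm.


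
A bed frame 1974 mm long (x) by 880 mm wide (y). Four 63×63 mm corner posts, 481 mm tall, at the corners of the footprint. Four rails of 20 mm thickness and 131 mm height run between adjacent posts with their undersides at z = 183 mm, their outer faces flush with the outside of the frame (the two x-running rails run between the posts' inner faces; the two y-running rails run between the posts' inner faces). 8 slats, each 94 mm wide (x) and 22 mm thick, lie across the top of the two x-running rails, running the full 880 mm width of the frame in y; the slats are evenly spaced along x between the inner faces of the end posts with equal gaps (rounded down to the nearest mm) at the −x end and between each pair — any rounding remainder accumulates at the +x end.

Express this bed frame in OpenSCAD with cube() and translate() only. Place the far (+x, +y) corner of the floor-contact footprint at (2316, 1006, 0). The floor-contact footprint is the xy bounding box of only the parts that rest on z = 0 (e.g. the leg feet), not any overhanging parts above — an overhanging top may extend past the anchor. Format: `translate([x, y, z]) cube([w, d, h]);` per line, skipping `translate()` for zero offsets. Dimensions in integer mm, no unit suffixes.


translate([342, 126, 0]) cube([63, 63, 481]);
translate([342, 943, 0]) cube([63, 63, 481]);
translate([2253, 126, 0]) cube([63, 63, 481]);
translate([2253, 943, 0]) cube([63, 63, 481]);
translate([405, 126, 183]) cube([1848, 20, 131]);
translate([405, 986, 183]) cube([1848, 20, 131]);
translate([342, 189, 183]) cube([20, 754, 131]);
translate([2296, 189, 183]) cube([20, 754, 131]);
translate([526, 126, 314]) cube([94, 880, 22]);
translate([741, 126, 314]) cube([94, 880, 22]);
translate([956, 126, 314]) cube([94, 880, 22]);
translate([1171, 126, 314]) cube([94, 880, 22]);
translate([1386, 126, 314]) cube([94, 880, 22]);
translate([1601, 126, 314]) cube([94, 880, 22]);
translate([1816, 126, 314]) cube([94, 880, 22]);
translate([2031, 126, 314]) cube([94, 880, 22]);
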